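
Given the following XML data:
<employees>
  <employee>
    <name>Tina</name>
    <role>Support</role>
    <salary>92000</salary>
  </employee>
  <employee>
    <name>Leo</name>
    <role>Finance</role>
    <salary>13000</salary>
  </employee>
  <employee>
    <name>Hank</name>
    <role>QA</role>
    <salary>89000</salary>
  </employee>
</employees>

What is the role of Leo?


Searching for <employee> with <name>Leo</name>
Found at position 2
<role>Finance</role>

ANSWER: Finance


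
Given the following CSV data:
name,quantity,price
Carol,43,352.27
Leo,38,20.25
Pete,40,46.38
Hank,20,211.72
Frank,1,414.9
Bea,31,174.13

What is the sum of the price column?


Values in 'price' column:
  Row 1: 352.27
  Row 2: 20.25
  Row 3: 46.38
  Row 4: 211.72
  Row 5: 414.9
  Row 6: 174.13
Sum = 352.27 + 20.25 + 46.38 + 211.72 + 414.9 + 174.13 = 1219.65

ANSWER: 1219.65


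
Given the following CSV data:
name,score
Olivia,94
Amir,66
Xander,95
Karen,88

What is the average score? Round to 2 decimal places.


Scores: 94, 66, 95, 88
Sum = 343
Count = 4
Average = 343 / 4 = 85.75

ANSWER: 85.75


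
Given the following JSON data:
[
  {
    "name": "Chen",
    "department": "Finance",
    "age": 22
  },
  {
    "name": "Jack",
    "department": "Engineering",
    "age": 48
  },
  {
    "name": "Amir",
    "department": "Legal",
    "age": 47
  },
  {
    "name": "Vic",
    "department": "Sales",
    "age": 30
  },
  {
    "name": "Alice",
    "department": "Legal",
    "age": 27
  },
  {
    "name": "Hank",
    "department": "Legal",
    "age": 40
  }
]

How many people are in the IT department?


Scanning records for department = IT
  No matches found
Count: 0

ANSWER: 0


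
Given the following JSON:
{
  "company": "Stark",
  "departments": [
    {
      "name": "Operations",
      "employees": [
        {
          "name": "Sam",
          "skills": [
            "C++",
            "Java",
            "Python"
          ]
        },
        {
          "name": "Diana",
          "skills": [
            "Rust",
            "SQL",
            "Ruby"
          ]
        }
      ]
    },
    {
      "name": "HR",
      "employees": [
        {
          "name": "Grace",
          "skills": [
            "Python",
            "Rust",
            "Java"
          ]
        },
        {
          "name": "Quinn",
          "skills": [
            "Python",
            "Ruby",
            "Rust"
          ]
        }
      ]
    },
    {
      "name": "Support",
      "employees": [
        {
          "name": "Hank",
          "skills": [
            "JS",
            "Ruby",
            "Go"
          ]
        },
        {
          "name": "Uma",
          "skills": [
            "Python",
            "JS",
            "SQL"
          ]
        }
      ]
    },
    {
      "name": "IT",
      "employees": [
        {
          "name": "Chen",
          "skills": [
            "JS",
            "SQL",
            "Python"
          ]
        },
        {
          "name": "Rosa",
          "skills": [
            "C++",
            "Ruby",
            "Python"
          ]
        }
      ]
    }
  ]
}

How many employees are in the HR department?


Path: departments[1].employees
Count: 2

ANSWER: 2


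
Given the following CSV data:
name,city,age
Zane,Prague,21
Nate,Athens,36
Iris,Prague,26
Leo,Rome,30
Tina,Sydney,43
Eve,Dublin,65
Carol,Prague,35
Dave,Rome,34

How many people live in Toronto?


Scanning city column for 'Toronto':
Total matches: 0

ANSWER: 0


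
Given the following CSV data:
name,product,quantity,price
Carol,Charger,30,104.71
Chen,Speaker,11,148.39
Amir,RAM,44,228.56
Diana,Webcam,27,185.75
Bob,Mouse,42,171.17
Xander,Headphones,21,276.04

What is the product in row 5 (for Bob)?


Row 5: Bob
Column 'product' = Mouse

ANSWER: Mouse


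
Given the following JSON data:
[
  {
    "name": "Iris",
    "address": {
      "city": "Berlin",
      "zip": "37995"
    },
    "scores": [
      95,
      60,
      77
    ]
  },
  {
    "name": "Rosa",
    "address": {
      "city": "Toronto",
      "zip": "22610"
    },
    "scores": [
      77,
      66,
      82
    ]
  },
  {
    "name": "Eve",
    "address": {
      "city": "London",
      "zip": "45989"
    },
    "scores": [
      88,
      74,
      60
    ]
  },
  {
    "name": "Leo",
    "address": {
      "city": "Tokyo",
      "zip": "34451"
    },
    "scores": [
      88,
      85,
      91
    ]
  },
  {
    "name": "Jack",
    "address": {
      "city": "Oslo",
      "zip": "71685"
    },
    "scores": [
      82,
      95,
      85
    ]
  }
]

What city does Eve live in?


Path: records[2].address.city
Value: London

ANSWER: London


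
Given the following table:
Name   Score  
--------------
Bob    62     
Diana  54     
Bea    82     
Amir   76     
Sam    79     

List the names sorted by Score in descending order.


Sorting by Score (descending):
  Bea: 82
  Sam: 79
  Amir: 76
  Bob: 62
  Diana: 54


ANSWER: Bea, Sam, Amir, Bob, Diana


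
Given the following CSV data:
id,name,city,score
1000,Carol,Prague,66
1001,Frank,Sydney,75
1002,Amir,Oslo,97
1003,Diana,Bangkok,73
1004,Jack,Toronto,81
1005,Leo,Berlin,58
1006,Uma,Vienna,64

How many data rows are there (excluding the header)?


Counting rows (excluding header):
Header: id,name,city,score
Data rows: 7

ANSWER: 7


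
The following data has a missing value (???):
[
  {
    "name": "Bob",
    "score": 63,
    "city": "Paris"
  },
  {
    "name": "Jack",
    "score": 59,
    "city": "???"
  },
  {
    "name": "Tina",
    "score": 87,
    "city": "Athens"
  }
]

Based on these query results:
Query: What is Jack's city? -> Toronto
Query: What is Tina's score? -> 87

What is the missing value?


The missing value is Jack's city
From query: Jack's city = Toronto

ANSWER: Toronto


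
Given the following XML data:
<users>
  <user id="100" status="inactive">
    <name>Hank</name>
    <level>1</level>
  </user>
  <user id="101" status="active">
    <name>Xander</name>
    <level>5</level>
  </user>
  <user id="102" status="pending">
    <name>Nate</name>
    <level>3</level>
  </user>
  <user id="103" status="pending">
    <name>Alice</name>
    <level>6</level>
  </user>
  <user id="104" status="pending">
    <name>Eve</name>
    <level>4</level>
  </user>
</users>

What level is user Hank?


Finding user: Hank
<level>1</level>

ANSWER: 1


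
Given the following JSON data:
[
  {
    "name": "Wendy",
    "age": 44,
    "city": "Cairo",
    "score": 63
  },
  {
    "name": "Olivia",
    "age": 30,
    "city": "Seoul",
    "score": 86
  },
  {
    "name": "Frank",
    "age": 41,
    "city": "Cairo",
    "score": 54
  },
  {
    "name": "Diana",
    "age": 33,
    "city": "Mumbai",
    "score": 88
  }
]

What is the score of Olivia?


Looking up record where name = Olivia
Record index: 1
Field 'score' = 86

ANSWER: 86


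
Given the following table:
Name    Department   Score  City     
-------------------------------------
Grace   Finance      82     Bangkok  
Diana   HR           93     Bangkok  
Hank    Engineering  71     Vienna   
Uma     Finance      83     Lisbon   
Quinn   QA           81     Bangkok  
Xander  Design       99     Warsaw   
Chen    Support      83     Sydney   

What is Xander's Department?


Row 6: Xander
Department = Design

ANSWER: Design


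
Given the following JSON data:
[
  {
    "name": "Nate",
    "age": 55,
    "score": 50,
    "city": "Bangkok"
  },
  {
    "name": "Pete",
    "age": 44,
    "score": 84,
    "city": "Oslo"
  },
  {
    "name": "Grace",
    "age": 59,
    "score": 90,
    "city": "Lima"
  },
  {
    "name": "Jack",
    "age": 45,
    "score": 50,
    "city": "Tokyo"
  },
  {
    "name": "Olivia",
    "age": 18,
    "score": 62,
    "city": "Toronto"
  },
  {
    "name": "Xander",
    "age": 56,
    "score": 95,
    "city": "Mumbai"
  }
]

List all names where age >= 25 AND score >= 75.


Checking both conditions:
  Nate (age=55, score=50) -> no
  Pete (age=44, score=84) -> YES
  Grace (age=59, score=90) -> YES
  Jack (age=45, score=50) -> no
  Olivia (age=18, score=62) -> no
  Xander (age=56, score=95) -> YES


ANSWER: Pete, Grace, Xander


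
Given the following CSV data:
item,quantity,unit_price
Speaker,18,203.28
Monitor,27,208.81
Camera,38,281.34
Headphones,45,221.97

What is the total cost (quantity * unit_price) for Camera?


Row: Camera
quantity = 38
unit_price = 281.34
total = 38 * 281.34 = 10690.92

ANSWER: 10690.92


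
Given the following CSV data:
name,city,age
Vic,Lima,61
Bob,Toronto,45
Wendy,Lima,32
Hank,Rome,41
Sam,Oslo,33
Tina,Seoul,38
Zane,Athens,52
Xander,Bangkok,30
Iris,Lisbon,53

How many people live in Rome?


Scanning city column for 'Rome':
  Row 4: Hank -> MATCH
Total matches: 1

ANSWER: 1


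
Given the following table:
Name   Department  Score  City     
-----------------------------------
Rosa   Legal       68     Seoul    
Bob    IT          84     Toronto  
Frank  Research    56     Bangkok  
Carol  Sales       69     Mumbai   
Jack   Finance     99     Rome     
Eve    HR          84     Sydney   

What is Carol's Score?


Row 4: Carol
Score = 69

ANSWER: 69


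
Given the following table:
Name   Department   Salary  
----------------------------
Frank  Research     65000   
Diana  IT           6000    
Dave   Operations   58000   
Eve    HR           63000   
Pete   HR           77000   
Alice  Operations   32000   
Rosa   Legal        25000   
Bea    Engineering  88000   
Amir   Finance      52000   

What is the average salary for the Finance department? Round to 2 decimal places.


Finance department members:
  Amir: 52000
Sum = 52000
Count = 1
Average = 52000 / 1 = 52000.00

ANSWER: 52000.00


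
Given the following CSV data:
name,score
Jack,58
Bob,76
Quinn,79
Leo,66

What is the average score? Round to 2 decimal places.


Scores: 58, 76, 79, 66
Sum = 279
Count = 4
Average = 279 / 4 = 69.75

ANSWER: 69.75


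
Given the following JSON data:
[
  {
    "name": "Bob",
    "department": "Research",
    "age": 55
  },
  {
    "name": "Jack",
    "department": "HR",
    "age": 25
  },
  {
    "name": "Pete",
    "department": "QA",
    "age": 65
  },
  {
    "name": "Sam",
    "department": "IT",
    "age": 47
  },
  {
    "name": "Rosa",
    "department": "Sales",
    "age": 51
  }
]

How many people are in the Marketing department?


Scanning records for department = Marketing
  No matches found
Count: 0

ANSWER: 0


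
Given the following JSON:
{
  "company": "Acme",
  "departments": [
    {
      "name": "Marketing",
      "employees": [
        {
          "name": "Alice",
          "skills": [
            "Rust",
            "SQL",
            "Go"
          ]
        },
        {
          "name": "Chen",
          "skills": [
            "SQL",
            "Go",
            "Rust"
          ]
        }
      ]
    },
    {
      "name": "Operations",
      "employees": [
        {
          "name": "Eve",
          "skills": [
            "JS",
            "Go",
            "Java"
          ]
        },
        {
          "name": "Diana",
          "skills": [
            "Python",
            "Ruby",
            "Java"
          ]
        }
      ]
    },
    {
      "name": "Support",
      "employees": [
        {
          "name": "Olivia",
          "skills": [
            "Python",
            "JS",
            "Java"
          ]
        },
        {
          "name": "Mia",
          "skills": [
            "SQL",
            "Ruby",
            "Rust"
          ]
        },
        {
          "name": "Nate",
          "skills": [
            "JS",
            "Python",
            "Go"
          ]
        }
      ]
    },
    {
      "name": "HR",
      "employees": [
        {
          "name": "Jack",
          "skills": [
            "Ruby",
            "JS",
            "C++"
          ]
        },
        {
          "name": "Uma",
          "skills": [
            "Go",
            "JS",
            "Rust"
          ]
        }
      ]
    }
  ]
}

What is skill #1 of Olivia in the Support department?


Path: departments[2].employees[0].skills[0]
Value: Python

ANSWER: Python


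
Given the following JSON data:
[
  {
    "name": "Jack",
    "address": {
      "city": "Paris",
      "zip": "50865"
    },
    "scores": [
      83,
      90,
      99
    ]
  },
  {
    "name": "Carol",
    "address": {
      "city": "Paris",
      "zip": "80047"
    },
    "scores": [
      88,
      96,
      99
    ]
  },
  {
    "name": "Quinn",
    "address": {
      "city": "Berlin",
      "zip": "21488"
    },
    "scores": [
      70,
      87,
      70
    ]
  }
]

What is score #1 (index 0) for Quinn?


Path: records[2].scores[0]
Value: 70

ANSWER: 70


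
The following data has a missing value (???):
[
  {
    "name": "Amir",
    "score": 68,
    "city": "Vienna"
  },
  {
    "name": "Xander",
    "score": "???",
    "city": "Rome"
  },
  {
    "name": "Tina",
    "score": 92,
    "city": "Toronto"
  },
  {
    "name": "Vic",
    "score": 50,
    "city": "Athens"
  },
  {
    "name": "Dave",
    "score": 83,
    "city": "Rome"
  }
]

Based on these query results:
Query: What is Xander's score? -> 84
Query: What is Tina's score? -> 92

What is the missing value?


The missing value is Xander's score
From query: Xander's score = 84

ANSWER: 84


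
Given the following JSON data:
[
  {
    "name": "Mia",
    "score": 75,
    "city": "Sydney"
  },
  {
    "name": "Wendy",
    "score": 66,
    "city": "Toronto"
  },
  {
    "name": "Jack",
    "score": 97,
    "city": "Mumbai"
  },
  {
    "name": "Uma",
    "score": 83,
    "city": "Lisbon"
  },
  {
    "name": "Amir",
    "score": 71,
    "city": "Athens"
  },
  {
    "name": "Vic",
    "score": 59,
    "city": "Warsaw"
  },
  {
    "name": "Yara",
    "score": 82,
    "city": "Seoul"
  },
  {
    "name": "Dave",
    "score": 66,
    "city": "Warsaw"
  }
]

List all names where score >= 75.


Filtering records where score >= 75:
  Mia (score=75) -> YES
  Wendy (score=66) -> no
  Jack (score=97) -> YES
  Uma (score=83) -> YES
  Amir (score=71) -> no
  Vic (score=59) -> no
  Yara (score=82) -> YES
  Dave (score=66) -> no


ANSWER: Mia, Jack, Uma, Yara


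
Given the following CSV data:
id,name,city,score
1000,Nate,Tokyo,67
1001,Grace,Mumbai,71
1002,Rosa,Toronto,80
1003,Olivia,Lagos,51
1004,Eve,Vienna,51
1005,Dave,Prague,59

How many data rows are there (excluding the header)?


Counting rows (excluding header):
Header: id,name,city,score
Data rows: 6

ANSWER: 6


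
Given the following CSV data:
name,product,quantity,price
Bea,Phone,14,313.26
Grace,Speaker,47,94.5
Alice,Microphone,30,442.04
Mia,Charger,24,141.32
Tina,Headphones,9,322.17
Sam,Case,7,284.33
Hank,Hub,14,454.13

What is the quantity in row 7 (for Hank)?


Row 7: Hank
Column 'quantity' = 14

ANSWER: 14


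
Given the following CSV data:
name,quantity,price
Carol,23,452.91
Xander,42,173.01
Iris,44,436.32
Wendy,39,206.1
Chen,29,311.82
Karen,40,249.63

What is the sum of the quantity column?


Values in 'quantity' column:
  Row 1: 23
  Row 2: 42
  Row 3: 44
  Row 4: 39
  Row 5: 29
  Row 6: 40
Sum = 23 + 42 + 44 + 39 + 29 + 40 = 217

ANSWER: 217


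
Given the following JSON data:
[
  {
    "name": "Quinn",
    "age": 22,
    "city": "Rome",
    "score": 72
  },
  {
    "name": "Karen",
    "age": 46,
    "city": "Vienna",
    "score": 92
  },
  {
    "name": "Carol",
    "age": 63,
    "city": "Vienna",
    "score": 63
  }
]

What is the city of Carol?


Looking up record where name = Carol
Record index: 2
Field 'city' = Vienna

ANSWER: Vienna


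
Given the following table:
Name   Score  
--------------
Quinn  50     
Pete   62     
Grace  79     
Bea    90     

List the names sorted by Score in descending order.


Sorting by Score (descending):
  Bea: 90
  Grace: 79
  Pete: 62
  Quinn: 50


ANSWER: Bea, Grace, Pete, Quinn


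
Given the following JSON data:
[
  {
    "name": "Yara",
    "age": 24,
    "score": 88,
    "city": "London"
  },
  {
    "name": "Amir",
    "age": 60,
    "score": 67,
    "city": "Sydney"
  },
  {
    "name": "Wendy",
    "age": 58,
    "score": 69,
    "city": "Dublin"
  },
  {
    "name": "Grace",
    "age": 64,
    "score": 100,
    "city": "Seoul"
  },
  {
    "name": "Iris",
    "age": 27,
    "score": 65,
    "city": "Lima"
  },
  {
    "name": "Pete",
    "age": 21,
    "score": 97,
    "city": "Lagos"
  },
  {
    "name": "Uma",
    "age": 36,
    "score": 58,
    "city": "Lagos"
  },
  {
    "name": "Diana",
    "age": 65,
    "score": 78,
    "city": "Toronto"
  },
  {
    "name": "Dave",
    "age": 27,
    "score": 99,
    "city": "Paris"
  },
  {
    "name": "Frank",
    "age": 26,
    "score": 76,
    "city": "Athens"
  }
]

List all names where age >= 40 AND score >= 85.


Checking both conditions:
  Yara (age=24, score=88) -> no
  Amir (age=60, score=67) -> no
  Wendy (age=58, score=69) -> no
  Grace (age=64, score=100) -> YES
  Iris (age=27, score=65) -> no
  Pete (age=21, score=97) -> no
  Uma (age=36, score=58) -> no
  Diana (age=65, score=78) -> no
  Dave (age=27, score=99) -> no
  Frank (age=26, score=76) -> no


ANSWER: Grace


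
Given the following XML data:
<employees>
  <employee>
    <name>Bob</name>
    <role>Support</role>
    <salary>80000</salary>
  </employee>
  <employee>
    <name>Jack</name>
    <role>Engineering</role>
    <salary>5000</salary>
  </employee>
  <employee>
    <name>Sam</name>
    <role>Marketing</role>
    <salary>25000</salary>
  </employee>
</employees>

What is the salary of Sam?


Searching for <employee> with <name>Sam</name>
Found at position 3
<salary>25000</salary>

ANSWER: 25000


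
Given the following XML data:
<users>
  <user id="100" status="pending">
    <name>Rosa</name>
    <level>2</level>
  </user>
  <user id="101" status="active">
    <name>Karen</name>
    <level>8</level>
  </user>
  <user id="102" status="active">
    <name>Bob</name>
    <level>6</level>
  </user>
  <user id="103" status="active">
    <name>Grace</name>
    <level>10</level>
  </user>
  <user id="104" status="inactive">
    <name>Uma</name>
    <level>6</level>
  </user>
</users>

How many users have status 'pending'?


Counting users with status='pending':
  Rosa (id=100) -> MATCH
Count: 1

ANSWER: 1


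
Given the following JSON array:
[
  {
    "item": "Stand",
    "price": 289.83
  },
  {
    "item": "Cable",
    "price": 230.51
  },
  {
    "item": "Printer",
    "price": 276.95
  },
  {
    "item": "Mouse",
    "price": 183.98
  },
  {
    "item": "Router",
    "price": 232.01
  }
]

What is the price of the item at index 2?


Array index 2 -> Printer
price = 276.95

ANSWER: 276.95


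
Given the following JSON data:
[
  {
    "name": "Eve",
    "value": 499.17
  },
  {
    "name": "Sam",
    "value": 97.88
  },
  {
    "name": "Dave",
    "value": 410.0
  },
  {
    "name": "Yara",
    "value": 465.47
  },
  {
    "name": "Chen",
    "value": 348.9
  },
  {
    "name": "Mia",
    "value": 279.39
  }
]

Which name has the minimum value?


Comparing values:
  Eve: 499.17
  Sam: 97.88
  Dave: 410.0
  Yara: 465.47
  Chen: 348.9
  Mia: 279.39
Minimum: Sam (97.88)

ANSWER: Sam


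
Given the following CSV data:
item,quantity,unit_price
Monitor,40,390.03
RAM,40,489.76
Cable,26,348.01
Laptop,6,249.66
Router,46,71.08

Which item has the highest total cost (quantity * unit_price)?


Computing row totals:
  Monitor: 15601.2
  RAM: 19590.4
  Cable: 9048.26
  Laptop: 1497.96
  Router: 3269.68
Maximum: RAM (19590.4)

ANSWER: RAM


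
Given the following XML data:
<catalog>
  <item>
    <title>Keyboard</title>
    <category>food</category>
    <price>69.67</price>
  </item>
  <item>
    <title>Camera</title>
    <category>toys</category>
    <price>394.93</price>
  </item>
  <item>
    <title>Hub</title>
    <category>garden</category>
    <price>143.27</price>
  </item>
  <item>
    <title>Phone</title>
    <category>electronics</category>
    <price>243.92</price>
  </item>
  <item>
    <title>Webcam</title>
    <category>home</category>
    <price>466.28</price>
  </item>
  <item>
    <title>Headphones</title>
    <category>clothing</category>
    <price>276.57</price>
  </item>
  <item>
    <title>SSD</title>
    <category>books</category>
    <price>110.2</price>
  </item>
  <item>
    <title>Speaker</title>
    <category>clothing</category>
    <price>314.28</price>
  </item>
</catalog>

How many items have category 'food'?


Scanning <item> elements for <category>food</category>:
  Item 1: Keyboard -> MATCH
Count: 1

ANSWER: 1


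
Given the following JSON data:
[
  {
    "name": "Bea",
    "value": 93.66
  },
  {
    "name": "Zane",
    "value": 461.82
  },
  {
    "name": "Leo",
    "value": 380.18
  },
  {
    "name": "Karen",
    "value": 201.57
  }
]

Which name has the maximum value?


Comparing values:
  Bea: 93.66
  Zane: 461.82
  Leo: 380.18
  Karen: 201.57
Maximum: Zane (461.82)

ANSWER: Zane


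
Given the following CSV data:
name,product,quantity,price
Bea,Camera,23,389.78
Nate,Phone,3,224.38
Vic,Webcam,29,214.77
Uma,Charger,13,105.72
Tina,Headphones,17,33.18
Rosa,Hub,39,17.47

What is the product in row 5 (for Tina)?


Row 5: Tina
Column 'product' = Headphones

ANSWER: Headphones


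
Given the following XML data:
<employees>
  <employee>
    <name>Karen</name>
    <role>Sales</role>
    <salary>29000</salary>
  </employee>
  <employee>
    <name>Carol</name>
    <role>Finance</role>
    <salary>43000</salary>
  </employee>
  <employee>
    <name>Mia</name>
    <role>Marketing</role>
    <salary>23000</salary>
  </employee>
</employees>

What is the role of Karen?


Searching for <employee> with <name>Karen</name>
Found at position 1
<role>Sales</role>

ANSWER: Sales


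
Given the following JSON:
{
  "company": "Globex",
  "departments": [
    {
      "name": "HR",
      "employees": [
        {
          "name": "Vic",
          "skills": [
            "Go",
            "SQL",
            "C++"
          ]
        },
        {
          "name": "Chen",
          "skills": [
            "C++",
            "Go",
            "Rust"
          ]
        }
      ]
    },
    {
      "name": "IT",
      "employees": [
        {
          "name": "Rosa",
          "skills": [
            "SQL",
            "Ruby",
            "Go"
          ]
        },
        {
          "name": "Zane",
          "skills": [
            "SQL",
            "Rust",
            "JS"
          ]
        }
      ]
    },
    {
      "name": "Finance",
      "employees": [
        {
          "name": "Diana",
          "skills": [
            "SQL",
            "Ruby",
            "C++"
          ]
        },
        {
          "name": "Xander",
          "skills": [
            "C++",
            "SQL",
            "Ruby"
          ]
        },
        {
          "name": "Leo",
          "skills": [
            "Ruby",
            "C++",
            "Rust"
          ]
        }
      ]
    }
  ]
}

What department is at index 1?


Path: departments[1].name
Value: IT

ANSWER: IT


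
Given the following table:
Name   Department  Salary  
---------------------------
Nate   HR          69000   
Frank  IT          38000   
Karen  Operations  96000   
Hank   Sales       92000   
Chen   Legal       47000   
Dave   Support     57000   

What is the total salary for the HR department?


HR department members:
  Nate: 69000
Total = 69000 = 69000

ANSWER: 69000


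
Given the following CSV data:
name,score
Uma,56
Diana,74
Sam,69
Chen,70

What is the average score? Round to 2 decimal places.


Scores: 56, 74, 69, 70
Sum = 269
Count = 4
Average = 269 / 4 = 67.25

ANSWER: 67.25


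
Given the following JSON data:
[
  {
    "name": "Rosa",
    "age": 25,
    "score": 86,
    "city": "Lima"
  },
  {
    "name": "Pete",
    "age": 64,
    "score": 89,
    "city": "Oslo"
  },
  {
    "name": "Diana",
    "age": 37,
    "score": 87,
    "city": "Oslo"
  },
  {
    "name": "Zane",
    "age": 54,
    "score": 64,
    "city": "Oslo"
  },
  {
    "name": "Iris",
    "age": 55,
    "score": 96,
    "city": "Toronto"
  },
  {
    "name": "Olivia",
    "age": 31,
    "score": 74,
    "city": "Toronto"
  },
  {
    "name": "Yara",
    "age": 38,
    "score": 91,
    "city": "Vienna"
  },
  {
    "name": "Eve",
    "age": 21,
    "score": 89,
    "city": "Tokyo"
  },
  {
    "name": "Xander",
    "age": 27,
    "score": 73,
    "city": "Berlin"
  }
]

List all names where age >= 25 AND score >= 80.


Checking both conditions:
  Rosa (age=25, score=86) -> YES
  Pete (age=64, score=89) -> YES
  Diana (age=37, score=87) -> YES
  Zane (age=54, score=64) -> no
  Iris (age=55, score=96) -> YES
  Olivia (age=31, score=74) -> no
  Yara (age=38, score=91) -> YES
  Eve (age=21, score=89) -> no
  Xander (age=27, score=73) -> no


ANSWER: Rosa, Pete, Diana, Iris, Yara


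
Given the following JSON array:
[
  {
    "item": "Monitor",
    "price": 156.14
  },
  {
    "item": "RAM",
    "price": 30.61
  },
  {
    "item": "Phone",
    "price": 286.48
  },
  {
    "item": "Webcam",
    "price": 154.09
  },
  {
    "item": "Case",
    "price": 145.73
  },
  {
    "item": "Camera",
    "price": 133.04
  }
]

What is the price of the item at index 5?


Array index 5 -> Camera
price = 133.04

ANSWER: 133.04


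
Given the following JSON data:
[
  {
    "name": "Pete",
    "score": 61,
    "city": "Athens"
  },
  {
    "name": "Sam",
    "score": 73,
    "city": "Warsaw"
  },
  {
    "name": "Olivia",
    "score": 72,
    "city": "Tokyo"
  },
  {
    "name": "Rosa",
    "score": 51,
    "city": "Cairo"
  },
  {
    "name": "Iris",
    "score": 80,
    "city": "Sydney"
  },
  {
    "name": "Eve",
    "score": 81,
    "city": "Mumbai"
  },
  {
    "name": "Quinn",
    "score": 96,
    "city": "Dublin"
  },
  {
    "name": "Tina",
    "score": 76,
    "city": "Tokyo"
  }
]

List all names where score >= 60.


Filtering records where score >= 60:
  Pete (score=61) -> YES
  Sam (score=73) -> YES
  Olivia (score=72) -> YES
  Rosa (score=51) -> no
  Iris (score=80) -> YES
  Eve (score=81) -> YES
  Quinn (score=96) -> YES
  Tina (score=76) -> YES


ANSWER: Pete, Sam, Olivia, Iris, Eve, Quinn, Tina


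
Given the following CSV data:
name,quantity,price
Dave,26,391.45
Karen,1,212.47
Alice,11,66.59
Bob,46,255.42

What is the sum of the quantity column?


Values in 'quantity' column:
  Row 1: 26
  Row 2: 1
  Row 3: 11
  Row 4: 46
Sum = 26 + 1 + 11 + 46 = 84

ANSWER: 84


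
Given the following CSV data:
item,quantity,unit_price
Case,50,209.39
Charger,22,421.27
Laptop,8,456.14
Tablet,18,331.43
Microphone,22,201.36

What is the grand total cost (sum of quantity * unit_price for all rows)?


Computing row totals:
  Case: 50 * 209.39 = 10469.5
  Charger: 22 * 421.27 = 9267.94
  Laptop: 8 * 456.14 = 3649.12
  Tablet: 18 * 331.43 = 5965.74
  Microphone: 22 * 201.36 = 4429.92
Grand total = 10469.5 + 9267.94 + 3649.12 + 5965.74 + 4429.92 = 33782.22

ANSWER: 33782.22


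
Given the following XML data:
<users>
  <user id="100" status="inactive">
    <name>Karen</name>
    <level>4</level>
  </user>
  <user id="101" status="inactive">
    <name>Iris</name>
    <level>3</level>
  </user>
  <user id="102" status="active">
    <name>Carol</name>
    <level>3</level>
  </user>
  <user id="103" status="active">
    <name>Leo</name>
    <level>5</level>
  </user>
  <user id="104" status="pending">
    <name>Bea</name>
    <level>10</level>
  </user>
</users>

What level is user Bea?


Finding user: Bea
<level>10</level>

ANSWER: 10


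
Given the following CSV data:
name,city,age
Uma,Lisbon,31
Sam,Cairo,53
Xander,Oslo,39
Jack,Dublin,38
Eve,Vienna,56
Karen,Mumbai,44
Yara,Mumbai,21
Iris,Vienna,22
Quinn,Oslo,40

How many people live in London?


Scanning city column for 'London':
Total matches: 0

ANSWER: 0


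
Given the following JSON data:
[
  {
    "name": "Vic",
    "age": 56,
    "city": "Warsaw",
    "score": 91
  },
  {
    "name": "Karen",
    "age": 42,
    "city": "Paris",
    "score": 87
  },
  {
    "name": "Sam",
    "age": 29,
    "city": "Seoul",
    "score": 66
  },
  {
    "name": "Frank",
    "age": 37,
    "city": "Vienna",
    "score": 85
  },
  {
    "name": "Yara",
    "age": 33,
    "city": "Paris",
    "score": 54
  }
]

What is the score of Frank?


Looking up record where name = Frank
Record index: 3
Field 'score' = 85

ANSWER: 85


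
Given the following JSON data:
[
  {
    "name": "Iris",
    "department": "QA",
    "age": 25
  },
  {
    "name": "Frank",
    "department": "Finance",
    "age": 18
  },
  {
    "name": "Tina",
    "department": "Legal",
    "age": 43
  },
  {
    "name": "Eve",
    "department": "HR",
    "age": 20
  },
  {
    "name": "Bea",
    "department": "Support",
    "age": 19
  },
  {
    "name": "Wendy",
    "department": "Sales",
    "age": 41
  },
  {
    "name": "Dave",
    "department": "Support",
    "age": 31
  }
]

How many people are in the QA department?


Scanning records for department = QA
  Record 0: Iris
Count: 1

ANSWER: 1


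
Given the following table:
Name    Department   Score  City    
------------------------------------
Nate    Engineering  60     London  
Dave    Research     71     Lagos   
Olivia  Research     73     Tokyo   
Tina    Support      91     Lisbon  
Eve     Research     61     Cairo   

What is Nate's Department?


Row 1: Nate
Department = Engineering

ANSWER: Engineering


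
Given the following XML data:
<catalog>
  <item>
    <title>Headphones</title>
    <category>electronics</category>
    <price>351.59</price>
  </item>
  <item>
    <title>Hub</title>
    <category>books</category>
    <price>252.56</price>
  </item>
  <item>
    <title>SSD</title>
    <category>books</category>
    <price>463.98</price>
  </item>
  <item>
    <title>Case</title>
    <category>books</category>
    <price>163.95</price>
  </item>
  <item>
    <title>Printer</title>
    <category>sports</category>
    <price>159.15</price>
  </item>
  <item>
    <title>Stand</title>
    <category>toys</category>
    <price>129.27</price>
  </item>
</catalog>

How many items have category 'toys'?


Scanning <item> elements for <category>toys</category>:
  Item 6: Stand -> MATCH
Count: 1

ANSWER: 1


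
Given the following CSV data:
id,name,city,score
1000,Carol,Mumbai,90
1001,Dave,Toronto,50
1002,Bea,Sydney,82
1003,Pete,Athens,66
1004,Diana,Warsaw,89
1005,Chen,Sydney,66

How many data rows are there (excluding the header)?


Counting rows (excluding header):
Header: id,name,city,score
Data rows: 6

ANSWER: 6


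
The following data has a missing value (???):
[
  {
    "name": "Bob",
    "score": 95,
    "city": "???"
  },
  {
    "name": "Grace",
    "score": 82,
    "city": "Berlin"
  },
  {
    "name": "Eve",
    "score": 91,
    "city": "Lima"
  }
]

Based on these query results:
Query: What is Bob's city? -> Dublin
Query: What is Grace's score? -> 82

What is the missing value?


The missing value is Bob's city
From query: Bob's city = Dublin

ANSWER: Dublin


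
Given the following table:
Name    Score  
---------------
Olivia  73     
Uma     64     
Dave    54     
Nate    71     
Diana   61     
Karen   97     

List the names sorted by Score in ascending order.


Sorting by Score (ascending):
  Dave: 54
  Diana: 61
  Uma: 64
  Nate: 71
  Olivia: 73
  Karen: 97


ANSWER: Dave, Diana, Uma, Nate, Olivia, Karen


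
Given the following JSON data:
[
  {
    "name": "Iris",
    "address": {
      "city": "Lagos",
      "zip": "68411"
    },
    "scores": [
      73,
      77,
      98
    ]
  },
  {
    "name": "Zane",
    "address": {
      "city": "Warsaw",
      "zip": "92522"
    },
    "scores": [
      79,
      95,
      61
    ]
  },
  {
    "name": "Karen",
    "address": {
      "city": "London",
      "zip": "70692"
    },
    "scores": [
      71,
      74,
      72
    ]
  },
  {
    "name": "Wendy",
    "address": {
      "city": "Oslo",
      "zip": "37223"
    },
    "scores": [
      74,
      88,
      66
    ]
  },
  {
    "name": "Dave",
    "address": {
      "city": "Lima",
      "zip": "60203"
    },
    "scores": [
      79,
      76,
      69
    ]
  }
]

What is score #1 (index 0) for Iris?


Path: records[0].scores[0]
Value: 73

ANSWER: 73


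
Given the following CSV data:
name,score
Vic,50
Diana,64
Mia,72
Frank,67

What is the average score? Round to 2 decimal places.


Scores: 50, 64, 72, 67
Sum = 253
Count = 4
Average = 253 / 4 = 63.25

ANSWER: 63.25


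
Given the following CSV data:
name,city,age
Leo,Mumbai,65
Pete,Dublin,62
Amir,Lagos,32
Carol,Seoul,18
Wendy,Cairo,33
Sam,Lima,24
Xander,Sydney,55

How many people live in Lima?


Scanning city column for 'Lima':
  Row 6: Sam -> MATCH
Total matches: 1

ANSWER: 1


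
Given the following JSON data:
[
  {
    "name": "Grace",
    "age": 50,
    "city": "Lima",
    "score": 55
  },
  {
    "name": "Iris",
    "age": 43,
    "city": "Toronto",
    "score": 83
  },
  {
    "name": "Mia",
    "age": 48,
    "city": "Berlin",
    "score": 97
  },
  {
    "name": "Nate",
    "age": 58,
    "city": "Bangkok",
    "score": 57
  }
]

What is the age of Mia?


Looking up record where name = Mia
Record index: 2
Field 'age' = 48

ANSWER: 48


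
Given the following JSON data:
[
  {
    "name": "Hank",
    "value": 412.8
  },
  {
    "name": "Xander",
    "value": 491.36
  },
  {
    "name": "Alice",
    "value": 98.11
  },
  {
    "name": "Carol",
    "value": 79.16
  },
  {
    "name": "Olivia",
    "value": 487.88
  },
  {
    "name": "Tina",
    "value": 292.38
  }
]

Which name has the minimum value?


Comparing values:
  Hank: 412.8
  Xander: 491.36
  Alice: 98.11
  Carol: 79.16
  Olivia: 487.88
  Tina: 292.38
Minimum: Carol (79.16)

ANSWER: Carol


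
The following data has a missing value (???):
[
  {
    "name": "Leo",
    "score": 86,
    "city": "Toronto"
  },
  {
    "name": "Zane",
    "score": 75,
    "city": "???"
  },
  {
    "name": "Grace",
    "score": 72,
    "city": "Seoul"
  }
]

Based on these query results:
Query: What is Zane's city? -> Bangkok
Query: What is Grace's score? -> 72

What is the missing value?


The missing value is Zane's city
From query: Zane's city = Bangkok

ANSWER: Bangkok


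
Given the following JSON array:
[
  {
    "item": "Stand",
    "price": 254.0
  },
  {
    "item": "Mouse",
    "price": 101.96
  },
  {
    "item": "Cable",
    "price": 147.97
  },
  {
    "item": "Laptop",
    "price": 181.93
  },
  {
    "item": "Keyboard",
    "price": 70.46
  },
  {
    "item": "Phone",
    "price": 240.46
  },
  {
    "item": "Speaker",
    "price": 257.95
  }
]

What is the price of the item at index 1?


Array index 1 -> Mouse
price = 101.96

ANSWER: 101.96


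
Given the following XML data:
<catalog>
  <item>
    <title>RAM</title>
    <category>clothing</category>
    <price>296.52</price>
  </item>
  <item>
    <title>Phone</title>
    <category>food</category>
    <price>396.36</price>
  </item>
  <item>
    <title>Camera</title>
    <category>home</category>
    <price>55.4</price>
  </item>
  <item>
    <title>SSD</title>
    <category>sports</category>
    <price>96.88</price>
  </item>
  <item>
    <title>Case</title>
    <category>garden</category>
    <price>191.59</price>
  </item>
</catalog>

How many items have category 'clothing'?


Scanning <item> elements for <category>clothing</category>:
  Item 1: RAM -> MATCH
Count: 1

ANSWER: 1


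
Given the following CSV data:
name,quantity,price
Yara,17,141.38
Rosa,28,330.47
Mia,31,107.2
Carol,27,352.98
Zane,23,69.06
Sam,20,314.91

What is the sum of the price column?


Values in 'price' column:
  Row 1: 141.38
  Row 2: 330.47
  Row 3: 107.2
  Row 4: 352.98
  Row 5: 69.06
  Row 6: 314.91
Sum = 141.38 + 330.47 + 107.2 + 352.98 + 69.06 + 314.91 = 1316.0

ANSWER: 1316.0


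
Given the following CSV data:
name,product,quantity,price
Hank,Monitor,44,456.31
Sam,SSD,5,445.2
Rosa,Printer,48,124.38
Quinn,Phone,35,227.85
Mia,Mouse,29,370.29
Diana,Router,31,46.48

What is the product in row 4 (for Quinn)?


Row 4: Quinn
Column 'product' = Phone

ANSWER: Phone


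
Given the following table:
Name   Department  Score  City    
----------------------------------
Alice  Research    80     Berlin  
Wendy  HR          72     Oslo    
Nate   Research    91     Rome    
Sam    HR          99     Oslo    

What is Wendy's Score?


Row 2: Wendy
Score = 72

ANSWER: 72


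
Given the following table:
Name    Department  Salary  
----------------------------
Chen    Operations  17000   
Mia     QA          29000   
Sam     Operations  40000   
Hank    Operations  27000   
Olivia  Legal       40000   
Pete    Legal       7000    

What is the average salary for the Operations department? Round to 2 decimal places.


Operations department members:
  Chen: 17000
  Sam: 40000
  Hank: 27000
Sum = 84000
Count = 3
Average = 84000 / 3 = 28000.00

ANSWER: 28000.00


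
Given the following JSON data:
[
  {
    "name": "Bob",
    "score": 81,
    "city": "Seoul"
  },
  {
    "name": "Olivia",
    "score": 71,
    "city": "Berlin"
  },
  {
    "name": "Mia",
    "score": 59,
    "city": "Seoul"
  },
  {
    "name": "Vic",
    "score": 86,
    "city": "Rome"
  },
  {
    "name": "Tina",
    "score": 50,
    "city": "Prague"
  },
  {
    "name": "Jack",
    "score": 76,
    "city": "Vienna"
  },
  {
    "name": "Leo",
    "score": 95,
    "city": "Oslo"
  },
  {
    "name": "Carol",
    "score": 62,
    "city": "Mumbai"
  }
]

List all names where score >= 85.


Filtering records where score >= 85:
  Bob (score=81) -> no
  Olivia (score=71) -> no
  Mia (score=59) -> no
  Vic (score=86) -> YES
  Tina (score=50) -> no
  Jack (score=76) -> no
  Leo (score=95) -> YES
  Carol (score=62) -> no


ANSWER: Vic, Leo


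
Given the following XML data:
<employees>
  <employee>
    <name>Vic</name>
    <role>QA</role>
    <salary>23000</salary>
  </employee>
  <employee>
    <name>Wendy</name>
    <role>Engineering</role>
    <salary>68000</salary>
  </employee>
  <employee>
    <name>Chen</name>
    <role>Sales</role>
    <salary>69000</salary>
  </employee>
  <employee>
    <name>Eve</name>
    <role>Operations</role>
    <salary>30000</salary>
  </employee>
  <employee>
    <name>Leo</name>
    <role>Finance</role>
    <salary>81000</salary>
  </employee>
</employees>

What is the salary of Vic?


Searching for <employee> with <name>Vic</name>
Found at position 1
<salary>23000</salary>

ANSWER: 23000


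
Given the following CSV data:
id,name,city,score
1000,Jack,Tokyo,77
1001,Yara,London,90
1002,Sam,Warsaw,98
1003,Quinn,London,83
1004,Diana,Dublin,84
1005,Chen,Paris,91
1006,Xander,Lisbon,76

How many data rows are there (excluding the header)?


Counting rows (excluding header):
Header: id,name,city,score
Data rows: 7

ANSWER: 7


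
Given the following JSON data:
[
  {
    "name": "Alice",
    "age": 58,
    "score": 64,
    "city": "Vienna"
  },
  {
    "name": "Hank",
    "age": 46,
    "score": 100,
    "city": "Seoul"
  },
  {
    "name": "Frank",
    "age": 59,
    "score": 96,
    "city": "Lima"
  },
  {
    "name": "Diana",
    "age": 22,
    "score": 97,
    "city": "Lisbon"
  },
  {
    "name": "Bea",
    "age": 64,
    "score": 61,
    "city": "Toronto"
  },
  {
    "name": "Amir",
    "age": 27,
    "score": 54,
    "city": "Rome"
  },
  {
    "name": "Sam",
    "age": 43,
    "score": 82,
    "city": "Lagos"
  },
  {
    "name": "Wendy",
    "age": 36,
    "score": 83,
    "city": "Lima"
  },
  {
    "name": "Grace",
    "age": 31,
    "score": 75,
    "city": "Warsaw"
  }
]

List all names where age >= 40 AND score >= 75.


Checking both conditions:
  Alice (age=58, score=64) -> no
  Hank (age=46, score=100) -> YES
  Frank (age=59, score=96) -> YES
  Diana (age=22, score=97) -> no
  Bea (age=64, score=61) -> no
  Amir (age=27, score=54) -> no
  Sam (age=43, score=82) -> YES
  Wendy (age=36, score=83) -> no
  Grace (age=31, score=75) -> no


ANSWER: Hank, Frank, Sam


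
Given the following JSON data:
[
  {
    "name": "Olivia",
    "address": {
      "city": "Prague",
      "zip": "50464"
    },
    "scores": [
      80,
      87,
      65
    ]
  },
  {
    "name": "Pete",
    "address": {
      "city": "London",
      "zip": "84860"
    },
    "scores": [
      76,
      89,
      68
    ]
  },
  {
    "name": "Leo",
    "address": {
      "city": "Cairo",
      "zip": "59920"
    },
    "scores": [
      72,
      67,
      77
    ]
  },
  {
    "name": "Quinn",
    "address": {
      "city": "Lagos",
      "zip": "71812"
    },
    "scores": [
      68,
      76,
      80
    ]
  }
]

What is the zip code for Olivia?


Path: records[0].address.zip
Value: 50464

ANSWER: 50464
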